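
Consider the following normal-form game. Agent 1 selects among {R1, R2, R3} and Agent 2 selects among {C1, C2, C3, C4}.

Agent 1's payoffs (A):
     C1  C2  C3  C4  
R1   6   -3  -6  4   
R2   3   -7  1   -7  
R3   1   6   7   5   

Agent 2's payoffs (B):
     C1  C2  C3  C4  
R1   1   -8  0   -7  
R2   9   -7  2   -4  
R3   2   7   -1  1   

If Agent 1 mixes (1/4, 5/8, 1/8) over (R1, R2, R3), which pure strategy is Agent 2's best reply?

C1

Compute Agent 2's expected payoff from each pure strategy against the given mix.
C1: (1/4)·1 + (5/8)·9 + (1/8)·2 = 49/8
C2: (1/4)·(-8) + (5/8)·(-7) + (1/8)·7 = -11/2
C3: (1/4)·0 + (5/8)·2 + (1/8)·(-1) = 9/8
C4: (1/4)·(-7) + (5/8)·(-4) + (1/8)·1 = -33/8
Highest expected payoff is 49/8, from C1.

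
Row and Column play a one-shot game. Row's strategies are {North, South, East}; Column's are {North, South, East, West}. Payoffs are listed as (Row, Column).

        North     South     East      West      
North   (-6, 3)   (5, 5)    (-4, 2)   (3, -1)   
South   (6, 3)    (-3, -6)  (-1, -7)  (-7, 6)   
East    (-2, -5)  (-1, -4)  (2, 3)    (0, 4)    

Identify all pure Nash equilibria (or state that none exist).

Check mutual best responses: a cell is a NE iff neither player can gain by unilaterally deviating.
Row's best responses — vs North: South (payoff 6); vs South: North (payoff 5); vs East: East (payoff 2); vs West: North (payoff 3).
Column's best responses — vs North: South (payoff 5); vs South: West (payoff 6); vs East: West (payoff 4).
The only mutual best response is (North, South); neither player gains by switching there.

(North, South)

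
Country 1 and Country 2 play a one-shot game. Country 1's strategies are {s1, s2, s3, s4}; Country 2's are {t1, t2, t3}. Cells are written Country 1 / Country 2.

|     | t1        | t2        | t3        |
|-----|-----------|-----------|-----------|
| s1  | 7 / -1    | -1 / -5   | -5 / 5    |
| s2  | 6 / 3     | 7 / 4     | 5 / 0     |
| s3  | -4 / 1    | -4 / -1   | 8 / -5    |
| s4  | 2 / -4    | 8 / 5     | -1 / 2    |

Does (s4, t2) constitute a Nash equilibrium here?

Yes

Holding Country 2 at t2: Country 1 gets 8 from s4, versus -1 from s1, 7 from s2, -4 from s3. No profitable deviation for Country 1.
Holding Country 1 at s4: Country 2 gets 5 from t2, versus -4 from t1, 2 from t3. No profitable deviation for Country 2 either.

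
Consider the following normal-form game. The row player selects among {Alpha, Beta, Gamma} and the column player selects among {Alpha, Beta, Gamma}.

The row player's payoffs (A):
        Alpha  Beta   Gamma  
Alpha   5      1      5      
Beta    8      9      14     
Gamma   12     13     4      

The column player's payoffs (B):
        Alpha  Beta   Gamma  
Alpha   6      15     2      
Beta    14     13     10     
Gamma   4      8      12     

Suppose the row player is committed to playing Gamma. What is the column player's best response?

With the row player fixed at Gamma, the column player's payoffs are: Alpha → 4, Beta → 8, Gamma → 12.
The maximum is 12, achieved by Gamma.

Gamma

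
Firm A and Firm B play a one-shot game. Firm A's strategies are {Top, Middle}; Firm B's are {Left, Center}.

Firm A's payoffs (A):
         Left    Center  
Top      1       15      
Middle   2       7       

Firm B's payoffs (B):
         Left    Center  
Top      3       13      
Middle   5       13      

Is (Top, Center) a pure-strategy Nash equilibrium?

Yes

Holding Firm B at Center: Firm A gets 15 from Top, versus 7 from Middle. No profitable deviation for Firm A.
Holding Firm A at Top: Firm B gets 13 from Center, versus 3 from Left. No profitable deviation for Firm B either.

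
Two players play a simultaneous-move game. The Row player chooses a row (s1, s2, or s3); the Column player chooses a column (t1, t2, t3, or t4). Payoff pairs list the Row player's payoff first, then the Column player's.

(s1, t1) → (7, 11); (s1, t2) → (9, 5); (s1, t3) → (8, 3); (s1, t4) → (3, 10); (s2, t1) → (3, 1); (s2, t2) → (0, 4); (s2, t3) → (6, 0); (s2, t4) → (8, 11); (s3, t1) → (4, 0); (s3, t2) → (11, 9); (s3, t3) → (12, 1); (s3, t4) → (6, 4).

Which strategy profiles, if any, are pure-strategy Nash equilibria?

(s1, t1), (s2, t4), and (s3, t2)

Check mutual best responses: a cell is a NE iff neither player can gain by unilaterally deviating.
The Row player's best responses — vs t1: s1 (payoff 7); vs t2: s3 (payoff 11); vs t3: s3 (payoff 12); vs t4: s2 (payoff 8).
The Column player's best responses — vs s1: t1 (payoff 11); vs s2: t4 (payoff 11); vs s3: t2 (payoff 9).
Mutual best responses occur at (s1, t1), (s2, t4), and (s3, t2); at each, neither player gains by switching.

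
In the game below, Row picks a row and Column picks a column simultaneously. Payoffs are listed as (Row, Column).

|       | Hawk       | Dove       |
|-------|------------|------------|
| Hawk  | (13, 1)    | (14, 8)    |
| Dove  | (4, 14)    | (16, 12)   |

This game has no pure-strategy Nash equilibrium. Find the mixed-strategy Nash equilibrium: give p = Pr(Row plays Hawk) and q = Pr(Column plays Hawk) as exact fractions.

In a mixed NE each player is indifferent between their pure strategies, so the opponent's mix sets the indifference.
Column indifferent between Hawk and Dove: p·1 + (1−p)·14 = p·8 + (1−p)·12 ⟹ 14 + (-13)p = 12 + (-4)p ⟹ p = 2/9.
Row indifferent between Hawk and Dove: q·13 + (1−q)·14 = q·4 + (1−q)·16 ⟹ 14 + (-1)q = 16 + (-12)q ⟹ q = 2/11.

p = 2/9, q = 2/11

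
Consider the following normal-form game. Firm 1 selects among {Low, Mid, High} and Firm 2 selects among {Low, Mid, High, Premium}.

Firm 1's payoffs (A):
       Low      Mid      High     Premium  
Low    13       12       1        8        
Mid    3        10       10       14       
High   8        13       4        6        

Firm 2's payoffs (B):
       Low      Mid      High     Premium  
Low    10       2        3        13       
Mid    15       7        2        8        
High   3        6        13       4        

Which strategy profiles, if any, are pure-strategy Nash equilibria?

No pure-strategy Nash equilibrium

A profile is a Nash equilibrium when each player is best-responding to the other.
Firm 1's best responses — vs Low: Low (payoff 13); vs Mid: High (payoff 13); vs High: Mid (payoff 10); vs Premium: Mid (payoff 14).
Firm 2's best responses — vs Low: Premium (payoff 13); vs Mid: Low (payoff 15); vs High: High (payoff 13).
No cell has both players best-responding. For instance, Firm 1's best reply to Premium is Mid, but against Mid Firm 2 prefers Low over Premium.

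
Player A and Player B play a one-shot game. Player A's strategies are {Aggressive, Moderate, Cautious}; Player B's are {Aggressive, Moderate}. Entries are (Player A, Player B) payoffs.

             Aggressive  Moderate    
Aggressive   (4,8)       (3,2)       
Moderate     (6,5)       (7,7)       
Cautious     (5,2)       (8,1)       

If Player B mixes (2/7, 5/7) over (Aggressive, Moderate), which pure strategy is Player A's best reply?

Player A's best reply maximizes expected payoff against the mix.
Aggressive: (2/7)·4 + (5/7)·3 = 23/7
Moderate: (2/7)·6 + (5/7)·7 = 47/7
Cautious: (2/7)·5 + (5/7)·8 = 50/7
Highest expected payoff is 50/7, from Cautious.

Cautious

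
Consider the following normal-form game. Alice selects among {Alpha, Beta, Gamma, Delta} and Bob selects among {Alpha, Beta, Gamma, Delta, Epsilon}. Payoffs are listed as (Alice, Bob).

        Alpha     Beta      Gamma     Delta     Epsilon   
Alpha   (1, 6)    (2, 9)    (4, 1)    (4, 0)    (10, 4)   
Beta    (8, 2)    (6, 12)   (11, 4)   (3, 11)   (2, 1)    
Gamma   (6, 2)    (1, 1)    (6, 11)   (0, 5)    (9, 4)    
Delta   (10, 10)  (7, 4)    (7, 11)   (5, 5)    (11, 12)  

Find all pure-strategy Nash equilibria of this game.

Find each player's best response to every opponent strategy; NE are the intersections.
Alice's best responses — vs Alpha: Delta (payoff 10); vs Beta: Delta (payoff 7); vs Gamma: Beta (payoff 11); vs Delta: Delta (payoff 5); vs Epsilon: Delta (payoff 11).
Bob's best responses — vs Alpha: Beta (payoff 9); vs Beta: Beta (payoff 12); vs Gamma: Gamma (payoff 11); vs Delta: Epsilon (payoff 12).
The only mutual best response is (Delta, Epsilon); neither player gains by switching there.

(Delta, Epsilon)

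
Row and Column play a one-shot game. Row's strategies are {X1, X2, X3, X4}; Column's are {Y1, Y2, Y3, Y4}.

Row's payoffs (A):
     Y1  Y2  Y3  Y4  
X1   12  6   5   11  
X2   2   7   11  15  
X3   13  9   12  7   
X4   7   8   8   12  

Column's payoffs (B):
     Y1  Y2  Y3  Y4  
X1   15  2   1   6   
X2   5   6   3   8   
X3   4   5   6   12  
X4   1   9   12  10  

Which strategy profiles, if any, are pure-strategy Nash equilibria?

Find each player's best response to every opponent strategy; NE are the intersections.
Row's best responses — vs Y1: X3 (payoff 13); vs Y2: X3 (payoff 9); vs Y3: X3 (payoff 12); vs Y4: X2 (payoff 15).
Column's best responses — vs X1: Y1 (payoff 15); vs X2: Y4 (payoff 8); vs X3: Y4 (payoff 12); vs X4: Y3 (payoff 12).
The only mutual best response is (X2, Y4); neither player gains by switching there.

(X2, Y4)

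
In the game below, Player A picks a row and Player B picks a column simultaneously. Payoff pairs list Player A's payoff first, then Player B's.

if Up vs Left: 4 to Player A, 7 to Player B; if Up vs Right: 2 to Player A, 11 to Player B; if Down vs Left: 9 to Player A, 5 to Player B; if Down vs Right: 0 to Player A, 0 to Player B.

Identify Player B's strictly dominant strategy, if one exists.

Check whether one of Player B's strategies beats all alternatives regardless of what the opponent does.
Left is not dominant: against Up, Right gives 11 > 7.
Right is not dominant: against Down, Left gives 5 > 0.
No single strategy is best against every opponent action.

No strictly dominant strategy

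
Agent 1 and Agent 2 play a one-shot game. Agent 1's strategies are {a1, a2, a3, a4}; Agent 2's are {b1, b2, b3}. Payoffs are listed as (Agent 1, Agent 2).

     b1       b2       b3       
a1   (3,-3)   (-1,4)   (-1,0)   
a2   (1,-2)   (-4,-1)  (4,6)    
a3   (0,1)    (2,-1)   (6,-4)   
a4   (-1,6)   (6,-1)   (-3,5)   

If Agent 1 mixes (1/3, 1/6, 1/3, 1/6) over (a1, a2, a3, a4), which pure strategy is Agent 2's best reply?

b2

Agent 2's best reply maximizes expected payoff against the mix.
b1: (1/3)·(-3) + (1/6)·(-2) + (1/3)·1 + (1/6)·6 = 0
b2: (1/3)·4 + (1/6)·(-1) + (1/3)·(-1) + (1/6)·(-1) = 2/3
b3: (1/3)·0 + (1/6)·6 + (1/3)·(-4) + (1/6)·5 = 1/2
Highest expected payoff is 2/3, from b2.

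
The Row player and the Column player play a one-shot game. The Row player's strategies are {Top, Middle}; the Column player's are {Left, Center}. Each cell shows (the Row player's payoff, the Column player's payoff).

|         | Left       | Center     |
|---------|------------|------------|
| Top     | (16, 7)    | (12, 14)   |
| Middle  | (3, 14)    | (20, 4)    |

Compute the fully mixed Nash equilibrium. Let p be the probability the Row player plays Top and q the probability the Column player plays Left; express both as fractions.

Each player's mixing probability is pinned down by making the *other* player indifferent.
The Column player indifferent between Left and Center: p·7 + (1−p)·14 = p·14 + (1−p)·4 ⟹ 14 + (-7)p = 4 + 10p ⟹ p = 10/17.
The Row player indifferent between Top and Middle: q·16 + (1−q)·12 = q·3 + (1−q)·20 ⟹ 12 + 4q = 20 + (-17)q ⟹ q = 8/21.

p = 10/17, q = 8/21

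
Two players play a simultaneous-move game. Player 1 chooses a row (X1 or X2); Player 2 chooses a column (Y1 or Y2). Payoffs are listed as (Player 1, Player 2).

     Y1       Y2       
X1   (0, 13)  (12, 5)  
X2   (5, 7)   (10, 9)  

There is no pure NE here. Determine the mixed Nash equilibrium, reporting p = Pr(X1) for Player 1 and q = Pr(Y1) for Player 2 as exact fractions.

In a mixed NE each player is indifferent between their pure strategies, so the opponent's mix sets the indifference.
Player 2 indifferent between Y1 and Y2: p·13 + (1−p)·7 = p·5 + (1−p)·9 ⟹ 7 + 6p = 9 + (-4)p ⟹ p = 1/5.
Player 1 indifferent between X1 and X2: q·0 + (1−q)·12 = q·5 + (1−q)·10 ⟹ 12 + (-12)q = 10 + (-5)q ⟹ q = 2/7.

p = 1/5, q = 2/7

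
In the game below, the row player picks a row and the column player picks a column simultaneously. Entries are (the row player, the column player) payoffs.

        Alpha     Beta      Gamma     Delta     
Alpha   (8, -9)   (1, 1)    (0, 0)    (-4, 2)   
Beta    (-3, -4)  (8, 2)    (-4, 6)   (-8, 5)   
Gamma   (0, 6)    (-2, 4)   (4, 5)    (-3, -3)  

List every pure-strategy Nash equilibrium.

Find each player's best response to every opponent strategy; NE are the intersections.
The row player's best responses — vs Alpha: Alpha (payoff 8); vs Beta: Beta (payoff 8); vs Gamma: Gamma (payoff 4); vs Delta: Gamma (payoff -3).
The column player's best responses — vs Alpha: Delta (payoff 2); vs Beta: Gamma (payoff 6); vs Gamma: Alpha (payoff 6).
No cell has both players best-responding. For instance, the row player's best reply to Gamma is Gamma, but against Gamma the column player prefers Alpha over Gamma.

None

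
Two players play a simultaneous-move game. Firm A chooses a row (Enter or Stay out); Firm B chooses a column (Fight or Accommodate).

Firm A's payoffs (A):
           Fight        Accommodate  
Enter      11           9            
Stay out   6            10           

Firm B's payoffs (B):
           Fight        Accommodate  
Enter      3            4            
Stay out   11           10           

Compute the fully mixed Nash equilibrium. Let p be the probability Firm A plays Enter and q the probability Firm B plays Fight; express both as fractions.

In a mixed NE each player is indifferent between their pure strategies, so the opponent's mix sets the indifference.
Firm B indifferent between Fight and Accommodate: p·3 + (1−p)·11 = p·4 + (1−p)·10 ⟹ 11 + (-8)p = 10 + (-6)p ⟹ p = 1/2.
Firm A indifferent between Enter and Stay out: q·11 + (1−q)·9 = q·6 + (1−q)·10 ⟹ 9 + 2q = 10 + (-4)q ⟹ q = 1/6.

p = 1/2, q = 1/6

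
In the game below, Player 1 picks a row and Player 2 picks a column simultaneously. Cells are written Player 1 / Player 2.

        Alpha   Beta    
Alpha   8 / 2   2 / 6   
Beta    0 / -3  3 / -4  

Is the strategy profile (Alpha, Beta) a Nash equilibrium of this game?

Holding Player 2 at Beta: Player 1 gets 2 from Alpha but could get 3 by switching to Beta. Player 1 has a profitable deviation.

No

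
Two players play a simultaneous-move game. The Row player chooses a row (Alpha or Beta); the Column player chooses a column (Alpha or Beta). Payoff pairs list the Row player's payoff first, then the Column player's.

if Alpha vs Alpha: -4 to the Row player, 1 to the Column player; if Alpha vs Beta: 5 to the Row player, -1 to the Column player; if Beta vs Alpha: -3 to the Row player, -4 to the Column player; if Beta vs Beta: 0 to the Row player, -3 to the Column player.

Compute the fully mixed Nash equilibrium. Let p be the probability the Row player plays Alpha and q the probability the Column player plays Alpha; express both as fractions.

p = 1/3, q = 5/6

In a mixed NE each player is indifferent between their pure strategies, so the opponent's mix sets the indifference.
The Column player indifferent between Alpha and Beta: p·1 + (1−p)·(-4) = p·(-1) + (1−p)·(-3) ⟹ (-4) + 5p = (-3) + 2p ⟹ p = 1/3.
The Row player indifferent between Alpha and Beta: q·(-4) + (1−q)·5 = q·(-3) + (1−q)·0 ⟹ 5 + (-9)q = 0 + (-3)q ⟹ q = 5/6.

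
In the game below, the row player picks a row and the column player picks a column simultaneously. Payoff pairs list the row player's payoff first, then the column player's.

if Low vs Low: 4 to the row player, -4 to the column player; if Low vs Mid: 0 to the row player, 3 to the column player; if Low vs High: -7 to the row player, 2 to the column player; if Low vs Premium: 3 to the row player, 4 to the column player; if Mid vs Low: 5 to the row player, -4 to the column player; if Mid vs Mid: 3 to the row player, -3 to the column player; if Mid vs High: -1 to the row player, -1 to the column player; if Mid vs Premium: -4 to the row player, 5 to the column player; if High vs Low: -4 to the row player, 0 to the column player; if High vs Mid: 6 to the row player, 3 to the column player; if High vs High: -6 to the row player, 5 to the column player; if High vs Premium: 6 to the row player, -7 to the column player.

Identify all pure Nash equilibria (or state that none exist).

Find each player's best response to every opponent strategy; NE are the intersections.
The row player's best responses — vs Low: Mid (payoff 5); vs Mid: High (payoff 6); vs High: Mid (payoff -1); vs Premium: High (payoff 6).
The column player's best responses — vs Low: Premium (payoff 4); vs Mid: Premium (payoff 5); vs High: High (payoff 5).
No cell has both players best-responding. For instance, the row player's best reply to Low is Mid, but against Mid the column player prefers Premium over Low.

No pure-strategy Nash equilibrium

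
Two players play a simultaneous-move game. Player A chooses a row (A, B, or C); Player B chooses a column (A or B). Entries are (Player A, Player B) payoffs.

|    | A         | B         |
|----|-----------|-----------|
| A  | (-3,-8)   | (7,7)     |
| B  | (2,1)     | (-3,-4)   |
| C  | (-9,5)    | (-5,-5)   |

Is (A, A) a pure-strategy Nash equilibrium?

No

Holding Player B at A: Player A gets -3 from A but could get 2 by switching to B. Player A has a profitable deviation.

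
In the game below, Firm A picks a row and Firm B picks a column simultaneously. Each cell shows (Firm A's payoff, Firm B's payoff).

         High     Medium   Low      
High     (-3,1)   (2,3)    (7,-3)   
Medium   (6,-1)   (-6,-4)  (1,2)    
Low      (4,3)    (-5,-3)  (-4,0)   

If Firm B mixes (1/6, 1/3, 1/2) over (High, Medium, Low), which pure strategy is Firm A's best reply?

Compute Firm A's expected payoff from each pure strategy against the given mix.
High: (1/6)·(-3) + (1/3)·2 + (1/2)·7 = 11/3
Medium: (1/6)·6 + (1/3)·(-6) + (1/2)·1 = -1/2
Low: (1/6)·4 + (1/3)·(-5) + (1/2)·(-4) = -3
Highest expected payoff is 11/3, from High.

High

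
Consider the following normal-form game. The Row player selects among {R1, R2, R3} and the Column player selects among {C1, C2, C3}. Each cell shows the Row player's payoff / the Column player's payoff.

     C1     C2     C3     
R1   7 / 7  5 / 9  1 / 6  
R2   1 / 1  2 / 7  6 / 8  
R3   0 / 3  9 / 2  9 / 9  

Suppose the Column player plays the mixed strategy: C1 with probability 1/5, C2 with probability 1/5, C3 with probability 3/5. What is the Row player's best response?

R3

Compute the Row player's expected payoff from each pure strategy against the given mix.
R1: (1/5)·7 + (1/5)·5 + (3/5)·1 = 3
R2: (1/5)·1 + (1/5)·2 + (3/5)·6 = 21/5
R3: (1/5)·0 + (1/5)·9 + (3/5)·9 = 36/5
Highest expected payoff is 36/5, from R3.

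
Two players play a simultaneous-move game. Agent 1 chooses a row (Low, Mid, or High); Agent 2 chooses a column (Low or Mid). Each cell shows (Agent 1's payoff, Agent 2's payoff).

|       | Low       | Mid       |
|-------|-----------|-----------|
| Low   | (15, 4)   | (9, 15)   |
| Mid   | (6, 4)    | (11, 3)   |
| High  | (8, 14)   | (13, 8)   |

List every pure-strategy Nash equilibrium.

None

Check mutual best responses: a cell is a NE iff neither player can gain by unilaterally deviating.
Agent 1's best responses — vs Low: Low (payoff 15); vs Mid: High (payoff 13).
Agent 2's best responses — vs Low: Mid (payoff 15); vs Mid: Low (payoff 4); vs High: Low (payoff 14).
No cell has both players best-responding. For instance, Agent 1's best reply to Mid is High, but against High Agent 2 prefers Low over Mid.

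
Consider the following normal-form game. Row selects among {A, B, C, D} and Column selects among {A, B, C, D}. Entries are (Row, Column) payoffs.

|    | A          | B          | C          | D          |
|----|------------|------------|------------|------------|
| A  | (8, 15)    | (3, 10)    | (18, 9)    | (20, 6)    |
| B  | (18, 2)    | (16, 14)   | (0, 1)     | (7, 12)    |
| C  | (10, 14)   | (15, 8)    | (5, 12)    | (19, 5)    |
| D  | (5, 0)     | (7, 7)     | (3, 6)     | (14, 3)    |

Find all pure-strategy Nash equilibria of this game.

(B, B)

A profile is a Nash equilibrium when each player is best-responding to the other.
Row's best responses — vs A: B (payoff 18); vs B: B (payoff 16); vs C: A (payoff 18); vs D: A (payoff 20).
Column's best responses — vs A: A (payoff 15); vs B: B (payoff 14); vs C: A (payoff 14); vs D: B (payoff 7).
The only mutual best response is (B, B); neither player gains by switching there.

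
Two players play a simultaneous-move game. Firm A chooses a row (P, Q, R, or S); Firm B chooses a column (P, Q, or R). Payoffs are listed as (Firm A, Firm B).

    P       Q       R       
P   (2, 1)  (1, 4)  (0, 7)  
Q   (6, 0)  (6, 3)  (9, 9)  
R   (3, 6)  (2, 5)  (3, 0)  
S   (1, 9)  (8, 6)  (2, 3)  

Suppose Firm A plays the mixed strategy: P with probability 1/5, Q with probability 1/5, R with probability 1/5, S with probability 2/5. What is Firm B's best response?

P

Firm B's best reply maximizes expected payoff against the mix.
P: (1/5)·1 + (1/5)·0 + (1/5)·6 + (2/5)·9 = 5
Q: (1/5)·4 + (1/5)·3 + (1/5)·5 + (2/5)·6 = 24/5
R: (1/5)·7 + (1/5)·9 + (1/5)·0 + (2/5)·3 = 22/5
Highest expected payoff is 5, from P.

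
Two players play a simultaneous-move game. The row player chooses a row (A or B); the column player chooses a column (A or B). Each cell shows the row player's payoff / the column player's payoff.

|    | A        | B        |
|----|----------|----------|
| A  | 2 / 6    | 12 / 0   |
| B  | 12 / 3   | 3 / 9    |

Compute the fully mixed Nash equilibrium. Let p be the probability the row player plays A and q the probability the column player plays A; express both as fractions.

p = 1/2, q = 9/19

Each player's mixing probability is pinned down by making the *other* player indifferent.
The column player indifferent between A and B: p·6 + (1−p)·3 = p·0 + (1−p)·9 ⟹ 3 + 3p = 9 + (-9)p ⟹ p = 1/2.
The row player indifferent between A and B: q·2 + (1−q)·12 = q·12 + (1−q)·3 ⟹ 12 + (-10)q = 3 + 9q ⟹ q = 9/19.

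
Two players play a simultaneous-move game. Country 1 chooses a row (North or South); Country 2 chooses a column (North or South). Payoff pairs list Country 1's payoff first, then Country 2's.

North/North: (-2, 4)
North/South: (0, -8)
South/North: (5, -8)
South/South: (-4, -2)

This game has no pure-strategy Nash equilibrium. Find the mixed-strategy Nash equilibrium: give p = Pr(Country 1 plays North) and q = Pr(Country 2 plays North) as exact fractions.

Each player's mixing probability is pinned down by making the *other* player indifferent.
Country 2 indifferent between North and South: p·4 + (1−p)·(-8) = p·(-8) + (1−p)·(-2) ⟹ (-8) + 12p = (-2) + (-6)p ⟹ p = 1/3.
Country 1 indifferent between North and South: q·(-2) + (1−q)·0 = q·5 + (1−q)·(-4) ⟹ 0 + (-2)q = (-4) + 9q ⟹ q = 4/11.

p = 1/3, q = 4/11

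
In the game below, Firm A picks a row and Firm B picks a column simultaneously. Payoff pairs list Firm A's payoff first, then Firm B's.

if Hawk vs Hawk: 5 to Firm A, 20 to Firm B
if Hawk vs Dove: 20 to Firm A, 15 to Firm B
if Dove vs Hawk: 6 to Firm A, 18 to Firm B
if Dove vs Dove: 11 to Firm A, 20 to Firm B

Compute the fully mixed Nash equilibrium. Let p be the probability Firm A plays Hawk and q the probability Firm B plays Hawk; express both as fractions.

p = 2/7, q = 9/10

Each player's mixing probability is pinned down by making the *other* player indifferent.
Firm B indifferent between Hawk and Dove: p·20 + (1−p)·18 = p·15 + (1−p)·20 ⟹ 18 + 2p = 20 + (-5)p ⟹ p = 2/7.
Firm A indifferent between Hawk and Dove: q·5 + (1−q)·20 = q·6 + (1−q)·11 ⟹ 20 + (-15)q = 11 + (-5)q ⟹ q = 9/10.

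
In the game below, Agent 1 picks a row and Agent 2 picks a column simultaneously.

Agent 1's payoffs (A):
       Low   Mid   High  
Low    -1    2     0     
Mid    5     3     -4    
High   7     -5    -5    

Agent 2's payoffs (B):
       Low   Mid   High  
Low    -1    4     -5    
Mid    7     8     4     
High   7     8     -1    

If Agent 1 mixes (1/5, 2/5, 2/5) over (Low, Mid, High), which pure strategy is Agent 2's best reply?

Agent 2's best reply maximizes expected payoff against the mix.
Low: (1/5)·(-1) + (2/5)·7 + (2/5)·7 = 27/5
Mid: (1/5)·4 + (2/5)·8 + (2/5)·8 = 36/5
High: (1/5)·(-5) + (2/5)·4 + (2/5)·(-1) = 1/5
Highest expected payoff is 36/5, from Mid.

Mid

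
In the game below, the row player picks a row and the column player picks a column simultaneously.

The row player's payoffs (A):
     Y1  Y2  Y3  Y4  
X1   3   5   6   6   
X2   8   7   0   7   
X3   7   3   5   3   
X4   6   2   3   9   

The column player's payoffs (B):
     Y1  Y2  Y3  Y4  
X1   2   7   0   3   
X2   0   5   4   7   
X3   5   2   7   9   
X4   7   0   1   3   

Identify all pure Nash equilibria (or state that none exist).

A profile is a Nash equilibrium when each player is best-responding to the other.
The row player's best responses — vs Y1: X2 (payoff 8); vs Y2: X2 (payoff 7); vs Y3: X1 (payoff 6); vs Y4: X4 (payoff 9).
The column player's best responses — vs X1: Y2 (payoff 7); vs X2: Y4 (payoff 7); vs X3: Y4 (payoff 9); vs X4: Y1 (payoff 7).
No cell has both players best-responding. For instance, the row player's best reply to Y2 is X2, but against X2 the column player prefers Y4 over Y2.

None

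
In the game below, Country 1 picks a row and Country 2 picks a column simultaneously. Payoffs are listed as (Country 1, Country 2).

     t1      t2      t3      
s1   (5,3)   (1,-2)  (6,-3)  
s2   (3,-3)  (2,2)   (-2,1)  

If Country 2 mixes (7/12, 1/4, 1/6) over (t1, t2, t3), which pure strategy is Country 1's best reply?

Compute Country 1's expected payoff from each pure strategy against the given mix.
s1: (7/12)·5 + (1/4)·1 + (1/6)·6 = 25/6
s2: (7/12)·3 + (1/4)·2 + (1/6)·(-2) = 23/12
Highest expected payoff is 25/6, from s1.

s1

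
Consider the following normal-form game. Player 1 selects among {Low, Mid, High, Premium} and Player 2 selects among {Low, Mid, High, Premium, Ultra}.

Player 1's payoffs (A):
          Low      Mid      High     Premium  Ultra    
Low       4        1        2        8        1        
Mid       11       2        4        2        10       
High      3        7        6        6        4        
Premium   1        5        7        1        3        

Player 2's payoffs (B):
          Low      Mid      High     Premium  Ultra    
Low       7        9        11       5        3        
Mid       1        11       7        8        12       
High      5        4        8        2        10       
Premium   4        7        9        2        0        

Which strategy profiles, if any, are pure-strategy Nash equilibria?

(Mid, Ultra) and (Premium, High)

A profile is a Nash equilibrium when each player is best-responding to the other.
Player 1's best responses — vs Low: Mid (payoff 11); vs Mid: High (payoff 7); vs High: Premium (payoff 7); vs Premium: Low (payoff 8); vs Ultra: Mid (payoff 10).
Player 2's best responses — vs Low: High (payoff 11); vs Mid: Ultra (payoff 12); vs High: Ultra (payoff 10); vs Premium: High (payoff 9).
Mutual best responses occur at (Mid, Ultra) and (Premium, High); at each, neither player gains by switching.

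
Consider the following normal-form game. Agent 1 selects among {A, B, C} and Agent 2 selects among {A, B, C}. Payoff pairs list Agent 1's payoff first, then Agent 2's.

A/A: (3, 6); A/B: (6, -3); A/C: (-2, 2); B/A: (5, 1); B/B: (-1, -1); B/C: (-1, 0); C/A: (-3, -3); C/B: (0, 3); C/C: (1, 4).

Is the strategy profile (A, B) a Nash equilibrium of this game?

No

Holding Agent 2 at B: Agent 1 gets 6 from A, versus -1 from B, 0 from C. No profitable deviation for Agent 1.
Holding Agent 1 at A: Agent 2 gets -3 from B but could get 6 by switching to A. Agent 2 has a profitable deviation.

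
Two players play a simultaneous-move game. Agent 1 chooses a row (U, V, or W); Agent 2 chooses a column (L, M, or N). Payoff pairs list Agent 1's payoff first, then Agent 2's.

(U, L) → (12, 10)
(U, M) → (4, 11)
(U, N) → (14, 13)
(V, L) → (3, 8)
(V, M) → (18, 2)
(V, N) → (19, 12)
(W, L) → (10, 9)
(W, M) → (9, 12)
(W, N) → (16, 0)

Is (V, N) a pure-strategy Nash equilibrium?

Yes

Holding Agent 2 at N: Agent 1 gets 19 from V, versus 14 from U, 16 from W. No profitable deviation for Agent 1.
Holding Agent 1 at V: Agent 2 gets 12 from N, versus 8 from L, 2 from M. No profitable deviation for Agent 2 either.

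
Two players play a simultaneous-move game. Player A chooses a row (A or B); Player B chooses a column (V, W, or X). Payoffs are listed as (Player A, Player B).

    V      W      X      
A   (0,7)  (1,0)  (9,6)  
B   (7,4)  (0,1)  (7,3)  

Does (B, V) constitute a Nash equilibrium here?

Yes

Holding Player B at V: Player A gets 7 from B, versus 0 from A. No profitable deviation for Player A.
Holding Player A at B: Player B gets 4 from V, versus 1 from W, 3 from X. No profitable deviation for Player B either.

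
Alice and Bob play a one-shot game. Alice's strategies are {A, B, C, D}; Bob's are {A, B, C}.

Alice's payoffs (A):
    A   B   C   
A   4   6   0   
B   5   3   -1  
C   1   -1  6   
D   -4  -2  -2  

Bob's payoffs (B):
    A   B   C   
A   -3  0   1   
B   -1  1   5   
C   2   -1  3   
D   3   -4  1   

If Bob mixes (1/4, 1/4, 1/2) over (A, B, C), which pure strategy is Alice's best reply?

Alice's best reply maximizes expected payoff against the mix.
A: (1/4)·4 + (1/4)·6 + (1/2)·0 = 5/2
B: (1/4)·5 + (1/4)·3 + (1/2)·(-1) = 3/2
C: (1/4)·1 + (1/4)·(-1) + (1/2)·6 = 3
D: (1/4)·(-4) + (1/4)·(-2) + (1/2)·(-2) = -5/2
Highest expected payoff is 3, from C.

C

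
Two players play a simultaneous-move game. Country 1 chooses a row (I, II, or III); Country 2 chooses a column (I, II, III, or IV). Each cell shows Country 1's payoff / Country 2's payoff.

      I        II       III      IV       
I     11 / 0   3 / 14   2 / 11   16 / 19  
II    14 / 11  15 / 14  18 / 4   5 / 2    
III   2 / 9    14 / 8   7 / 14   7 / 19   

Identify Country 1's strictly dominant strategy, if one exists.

No strictly dominant strategy

A strategy is strictly dominant if it gives Country 1 a strictly higher payoff than every other strategy, against every choice by the opponent.
I is not dominant: against I, II gives 14 > 11.
II is not dominant: against IV, I gives 16 > 5.
III is not dominant: against I, I gives 11 > 2.
No single strategy is best against every opponent action.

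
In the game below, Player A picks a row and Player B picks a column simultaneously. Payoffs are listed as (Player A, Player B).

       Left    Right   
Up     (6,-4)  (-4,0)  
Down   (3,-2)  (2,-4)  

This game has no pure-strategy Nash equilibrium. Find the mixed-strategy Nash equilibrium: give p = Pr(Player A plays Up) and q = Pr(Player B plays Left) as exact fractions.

p = 1/3, q = 2/3

Each player's mixing probability is pinned down by making the *other* player indifferent.
Player B indifferent between Left and Right: p·(-4) + (1−p)·(-2) = p·0 + (1−p)·(-4) ⟹ (-2) + (-2)p = (-4) + 4p ⟹ p = 1/3.
Player A indifferent between Up and Down: q·6 + (1−q)·(-4) = q·3 + (1−q)·2 ⟹ (-4) + 10q = 2 + 1q ⟹ q = 2/3.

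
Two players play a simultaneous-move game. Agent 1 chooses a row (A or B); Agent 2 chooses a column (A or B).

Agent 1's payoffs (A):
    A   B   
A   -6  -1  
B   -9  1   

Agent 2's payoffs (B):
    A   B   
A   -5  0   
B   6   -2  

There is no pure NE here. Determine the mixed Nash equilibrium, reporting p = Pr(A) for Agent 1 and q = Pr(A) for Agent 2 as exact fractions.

p = 8/13, q = 2/5

Each player's mixing probability is pinned down by making the *other* player indifferent.
Agent 2 indifferent between A and B: p·(-5) + (1−p)·6 = p·0 + (1−p)·(-2) ⟹ 6 + (-11)p = (-2) + 2p ⟹ p = 8/13.
Agent 1 indifferent between A and B: q·(-6) + (1−q)·(-1) = q·(-9) + (1−q)·1 ⟹ (-1) + (-5)q = 1 + (-10)q ⟹ q = 2/5.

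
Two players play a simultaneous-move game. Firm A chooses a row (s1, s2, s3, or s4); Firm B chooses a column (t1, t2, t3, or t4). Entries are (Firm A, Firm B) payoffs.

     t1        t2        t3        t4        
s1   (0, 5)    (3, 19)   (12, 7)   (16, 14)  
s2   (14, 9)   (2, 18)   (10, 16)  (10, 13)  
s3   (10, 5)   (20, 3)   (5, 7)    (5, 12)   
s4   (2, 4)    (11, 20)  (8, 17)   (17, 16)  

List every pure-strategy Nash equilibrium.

There is no pure-strategy Nash equilibrium

Find each player's best response to every opponent strategy; NE are the intersections.
Firm A's best responses — vs t1: s2 (payoff 14); vs t2: s3 (payoff 20); vs t3: s1 (payoff 12); vs t4: s4 (payoff 17).
Firm B's best responses — vs s1: t2 (payoff 19); vs s2: t2 (payoff 18); vs s3: t4 (payoff 12); vs s4: t2 (payoff 20).
No cell has both players best-responding. For instance, Firm A's best reply to t4 is s4, but against s4 Firm B prefers t2 over t4.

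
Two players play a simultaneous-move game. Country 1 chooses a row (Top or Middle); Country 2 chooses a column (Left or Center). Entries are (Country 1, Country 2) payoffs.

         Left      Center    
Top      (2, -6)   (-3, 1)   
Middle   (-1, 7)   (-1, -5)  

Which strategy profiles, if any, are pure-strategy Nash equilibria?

A profile is a Nash equilibrium when each player is best-responding to the other.
Country 1's best responses — vs Left: Top (payoff 2); vs Center: Middle (payoff -1).
Country 2's best responses — vs Top: Center (payoff 1); vs Middle: Left (payoff 7).
No cell has both players best-responding. For instance, Country 1's best reply to Center is Middle, but against Middle Country 2 prefers Left over Center.

No pure-strategy Nash equilibrium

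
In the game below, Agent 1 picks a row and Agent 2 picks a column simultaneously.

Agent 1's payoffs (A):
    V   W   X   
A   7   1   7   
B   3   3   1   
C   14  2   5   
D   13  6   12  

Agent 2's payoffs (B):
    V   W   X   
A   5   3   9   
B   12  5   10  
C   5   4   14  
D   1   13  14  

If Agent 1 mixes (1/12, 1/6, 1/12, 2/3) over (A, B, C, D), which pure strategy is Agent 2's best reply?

X

Agent 2's best reply maximizes expected payoff against the mix.
V: (1/12)·5 + (1/6)·12 + (1/12)·5 + (2/3)·1 = 7/2
W: (1/12)·3 + (1/6)·5 + (1/12)·4 + (2/3)·13 = 121/12
X: (1/12)·9 + (1/6)·10 + (1/12)·14 + (2/3)·14 = 155/12
Highest expected payoff is 155/12, from X.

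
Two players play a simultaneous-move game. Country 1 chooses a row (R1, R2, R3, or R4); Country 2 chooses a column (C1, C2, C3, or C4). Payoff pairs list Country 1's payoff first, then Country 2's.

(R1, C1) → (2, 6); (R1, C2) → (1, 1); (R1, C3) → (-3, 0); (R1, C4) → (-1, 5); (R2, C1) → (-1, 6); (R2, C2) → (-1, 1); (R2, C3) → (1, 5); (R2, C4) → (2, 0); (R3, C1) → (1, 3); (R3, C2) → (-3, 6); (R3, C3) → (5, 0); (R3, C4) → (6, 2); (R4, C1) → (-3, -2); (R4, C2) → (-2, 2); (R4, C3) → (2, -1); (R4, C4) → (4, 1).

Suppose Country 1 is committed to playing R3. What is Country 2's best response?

C2

With Country 1 fixed at R3, Country 2's payoffs are: C1 → 3, C2 → 6, C3 → 0, C4 → 2.
The maximum is 6, achieved by C2.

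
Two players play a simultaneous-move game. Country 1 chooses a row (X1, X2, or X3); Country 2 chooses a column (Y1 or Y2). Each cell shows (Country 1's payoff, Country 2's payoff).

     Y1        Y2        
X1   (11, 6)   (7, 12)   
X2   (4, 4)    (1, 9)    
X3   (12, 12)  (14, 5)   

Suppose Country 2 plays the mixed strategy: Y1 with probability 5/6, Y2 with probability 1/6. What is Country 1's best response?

X3

Compute Country 1's expected payoff from each pure strategy against the given mix.
X1: (5/6)·11 + (1/6)·7 = 31/3
X2: (5/6)·4 + (1/6)·1 = 7/2
X3: (5/6)·12 + (1/6)·14 = 37/3
Highest expected payoff is 37/3, from X3.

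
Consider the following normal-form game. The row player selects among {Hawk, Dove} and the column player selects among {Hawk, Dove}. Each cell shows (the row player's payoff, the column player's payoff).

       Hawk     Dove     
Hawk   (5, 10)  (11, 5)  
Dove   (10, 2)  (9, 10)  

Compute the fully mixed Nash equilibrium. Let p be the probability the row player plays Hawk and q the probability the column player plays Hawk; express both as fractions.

Each player's mixing probability is pinned down by making the *other* player indifferent.
The column player indifferent between Hawk and Dove: p·10 + (1−p)·2 = p·5 + (1−p)·10 ⟹ 2 + 8p = 10 + (-5)p ⟹ p = 8/13.
The row player indifferent between Hawk and Dove: q·5 + (1−q)·11 = q·10 + (1−q)·9 ⟹ 11 + (-6)q = 9 + 1q ⟹ q = 2/7.

p = 8/13, q = 2/7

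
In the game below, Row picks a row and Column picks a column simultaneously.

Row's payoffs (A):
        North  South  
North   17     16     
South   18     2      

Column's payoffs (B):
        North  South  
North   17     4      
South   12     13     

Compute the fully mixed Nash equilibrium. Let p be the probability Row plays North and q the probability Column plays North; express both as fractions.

p = 1/14, q = 14/15

In a mixed NE each player is indifferent between their pure strategies, so the opponent's mix sets the indifference.
Column indifferent between North and South: p·17 + (1−p)·12 = p·4 + (1−p)·13 ⟹ 12 + 5p = 13 + (-9)p ⟹ p = 1/14.
Row indifferent between North and South: q·17 + (1−q)·16 = q·18 + (1−q)·2 ⟹ 16 + 1q = 2 + 16q ⟹ q = 14/15.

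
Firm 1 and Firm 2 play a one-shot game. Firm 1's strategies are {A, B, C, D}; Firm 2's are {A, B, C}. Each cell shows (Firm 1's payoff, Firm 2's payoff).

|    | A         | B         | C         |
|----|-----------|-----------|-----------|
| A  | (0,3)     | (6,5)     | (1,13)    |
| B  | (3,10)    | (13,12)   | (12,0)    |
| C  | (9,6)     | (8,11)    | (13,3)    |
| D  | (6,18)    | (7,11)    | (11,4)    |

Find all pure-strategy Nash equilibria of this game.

A profile is a Nash equilibrium when each player is best-responding to the other.
Firm 1's best responses — vs A: C (payoff 9); vs B: B (payoff 13); vs C: C (payoff 13).
Firm 2's best responses — vs A: C (payoff 13); vs B: B (payoff 12); vs C: B (payoff 11); vs D: A (payoff 18).
The only mutual best response is (B, B); neither player gains by switching there.

(B, B)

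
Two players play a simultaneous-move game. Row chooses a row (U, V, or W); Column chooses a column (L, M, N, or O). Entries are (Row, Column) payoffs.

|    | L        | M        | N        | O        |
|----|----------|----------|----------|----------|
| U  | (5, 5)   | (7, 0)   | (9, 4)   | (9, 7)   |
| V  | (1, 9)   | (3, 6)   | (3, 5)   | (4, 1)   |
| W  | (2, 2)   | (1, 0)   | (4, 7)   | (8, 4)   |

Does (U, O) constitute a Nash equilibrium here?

Yes

Holding Column at O: Row gets 9 from U, versus 4 from V, 8 from W. No profitable deviation for Row.
Holding Row at U: Column gets 7 from O, versus 5 from L, 0 from M, 4 from N. No profitable deviation for Column either.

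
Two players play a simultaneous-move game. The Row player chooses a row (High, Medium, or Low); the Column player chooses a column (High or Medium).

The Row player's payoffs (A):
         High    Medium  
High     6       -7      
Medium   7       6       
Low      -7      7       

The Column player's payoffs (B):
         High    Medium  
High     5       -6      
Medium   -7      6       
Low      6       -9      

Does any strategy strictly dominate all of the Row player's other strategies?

A strategy is strictly dominant if it gives the Row player a strictly higher payoff than every other strategy, against every choice by the opponent.
High is not dominant: against High, Medium gives 7 > 6.
Medium is not dominant: against Medium, Low gives 7 > 6.
Low is not dominant: against High, High gives 6 > -7.
No single strategy is best against every opponent action.

None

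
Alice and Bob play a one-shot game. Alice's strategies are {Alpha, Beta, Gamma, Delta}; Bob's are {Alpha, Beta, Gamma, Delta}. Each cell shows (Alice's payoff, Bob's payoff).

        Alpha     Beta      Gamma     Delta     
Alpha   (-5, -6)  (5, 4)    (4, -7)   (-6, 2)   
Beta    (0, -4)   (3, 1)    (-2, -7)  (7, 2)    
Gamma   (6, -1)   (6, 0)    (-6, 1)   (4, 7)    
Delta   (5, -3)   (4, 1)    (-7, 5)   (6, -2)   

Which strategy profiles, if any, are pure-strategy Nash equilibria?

(Beta, Delta)

A profile is a Nash equilibrium when each player is best-responding to the other.
Alice's best responses — vs Alpha: Gamma (payoff 6); vs Beta: Gamma (payoff 6); vs Gamma: Alpha (payoff 4); vs Delta: Beta (payoff 7).
Bob's best responses — vs Alpha: Beta (payoff 4); vs Beta: Delta (payoff 2); vs Gamma: Delta (payoff 7); vs Delta: Gamma (payoff 5).
The only mutual best response is (Beta, Delta); neither player gains by switching there.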